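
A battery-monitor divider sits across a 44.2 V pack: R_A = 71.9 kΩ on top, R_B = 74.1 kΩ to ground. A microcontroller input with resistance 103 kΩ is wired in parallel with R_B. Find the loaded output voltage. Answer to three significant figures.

The load sits in parallel with R_B: R_B‖R_L = (74.1 × 103) / (74.1 + 103) = 43.10 kΩ.
V_out = 44.2 × 43.10 / (71.9 + 43.10) = 44.2 × 43.10/115.0 = 16.6 V.
(Unloaded it would have been 22.4 V.)

V_out ≈ 16.6 V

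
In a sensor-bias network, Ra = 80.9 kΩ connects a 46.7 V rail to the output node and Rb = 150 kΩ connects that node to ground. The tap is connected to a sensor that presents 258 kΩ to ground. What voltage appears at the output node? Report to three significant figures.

V_out ≈ 25.2 V

The load sits in parallel with Rb: Rb‖R_L = (150 × 258) / (150 + 258) = 94.85 kΩ.
V_out = 46.7 × 94.85 / (80.9 + 94.85) = 46.7 × 94.85/175.8 = 25.2 V.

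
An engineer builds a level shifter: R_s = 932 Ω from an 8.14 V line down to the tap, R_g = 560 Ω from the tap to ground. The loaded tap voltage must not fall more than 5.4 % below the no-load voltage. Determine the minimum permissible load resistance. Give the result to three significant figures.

R_L(min) ≈ 6.13 kΩ

Output resistance R_th = R_s‖R_g = (932 × 560)/1492 = 349.8 Ω.
The fractional drop is R_th/(R_th + R_L); requiring this ≤ 0.0540 gives R_L ≥ R_th(1/0.0540 − 1) = 349.8 × 17.52 = 6.13 kΩ.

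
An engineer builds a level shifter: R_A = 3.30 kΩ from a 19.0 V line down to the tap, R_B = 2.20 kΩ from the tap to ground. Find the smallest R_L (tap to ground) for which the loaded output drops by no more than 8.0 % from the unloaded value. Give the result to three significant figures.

Output resistance R_th = R_A‖R_B = (3.30 × 2.20)/5.500 = 1.320 kΩ.
The fractional drop is R_th/(R_th + R_L); requiring this ≤ 0.0800 gives R_L ≥ R_th(1/0.0800 − 1) = 1.320 × 11.50 = 15.2 kΩ.

R_L(min) ≈ 15.2 kΩ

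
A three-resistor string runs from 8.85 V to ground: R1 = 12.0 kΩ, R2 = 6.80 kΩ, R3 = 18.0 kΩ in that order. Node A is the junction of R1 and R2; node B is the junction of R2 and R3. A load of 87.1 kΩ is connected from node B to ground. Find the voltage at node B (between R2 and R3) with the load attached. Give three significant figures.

V ≈ 3.92 V

At node B, R3 is in parallel with the load: R3‖R_L = 14.92 kΩ.
Below node A the resistance is R2 + (R3‖R_L) = 21.72 kΩ, so V_A = 8.85 × 21.72/33.72 = 5.700 V.
Then V_B = V_A × (R3‖R_L)/(R2 + R3‖R_L) = 5.700 × 14.92/21.72 = 3.92 V.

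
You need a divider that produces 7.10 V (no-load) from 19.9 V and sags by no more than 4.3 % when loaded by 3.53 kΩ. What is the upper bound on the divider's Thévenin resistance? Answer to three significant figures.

Loading drop = R_th/(R_th + R_L) ≤ 0.0430, so R_th ≤ R_L · ε/(1−ε) = 3.53 kΩ × 0.0430/0.9570 = 159 Ω.
(Any R1, R2 with R2/(R1+R2) = 0.357 and R1‖R2 ≤ 159 Ω will meet the spec.)

R_th ≤ 159 Ω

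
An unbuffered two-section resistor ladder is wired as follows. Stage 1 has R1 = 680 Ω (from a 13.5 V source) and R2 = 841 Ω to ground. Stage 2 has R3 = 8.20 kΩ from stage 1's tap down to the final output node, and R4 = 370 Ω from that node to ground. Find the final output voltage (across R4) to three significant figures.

V_out ≈ 0.309 V

Stage 2 presents R3+R4 = 8570 Ω as a load on stage 1's tap.
Stage 1's lower leg becomes R2‖(R3+R4) = 765.8 Ω, so V_mid = 13.5 × 765.8/1446 = 7.151 V.
Stage 2 is itself unloaded: V_out = V_mid × R4/(R3+R4) = 7.151 × 370/8570 = 0.309 V.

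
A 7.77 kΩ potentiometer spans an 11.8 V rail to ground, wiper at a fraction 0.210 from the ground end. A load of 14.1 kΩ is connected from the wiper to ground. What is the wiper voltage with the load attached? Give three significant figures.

The wiper splits the pot into (1−α)R = 6.138 kΩ above and αR = 1.632 kΩ below.
Lower section ‖ load = 1.462 kΩ.
V_wiper = 11.8 × 1.462/(6.138 + 1.462) = 2.27 V.

V ≈ 2.27 V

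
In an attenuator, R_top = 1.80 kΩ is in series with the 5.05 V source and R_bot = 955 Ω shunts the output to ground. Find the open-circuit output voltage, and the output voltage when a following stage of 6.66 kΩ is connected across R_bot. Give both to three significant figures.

Unloaded: 1.75 V; loaded: 1.60 V

Open-circuit: V = 5.05 × 955/(1800 + 955) = 1.75 V.
With the load, R_bot becomes R_bot‖R_L = 835.2 Ω, so V = 5.05 × 835.2/2635 = 1.60 V.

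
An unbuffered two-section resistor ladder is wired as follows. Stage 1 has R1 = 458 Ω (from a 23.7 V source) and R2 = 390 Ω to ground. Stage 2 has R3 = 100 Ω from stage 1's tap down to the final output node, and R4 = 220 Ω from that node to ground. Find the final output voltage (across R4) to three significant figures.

V_out ≈ 4.52 V

Stage 2 presents R3+R4 = 320.0 Ω as a load on stage 1's tap.
Stage 1's lower leg becomes R2‖(R3+R4) = 175.8 Ω, so V_mid = 23.7 × 175.8/633.8 = 6.573 V.
Stage 2 is itself unloaded: V_out = V_mid × R4/(R3+R4) = 6.573 × 220/320.0 = 4.52 V.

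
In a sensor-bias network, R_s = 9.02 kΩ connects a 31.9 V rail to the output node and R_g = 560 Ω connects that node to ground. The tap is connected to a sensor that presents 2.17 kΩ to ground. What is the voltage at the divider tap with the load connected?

V_out ≈ 1.50 V

The load sits in parallel with R_g: R_g‖R_L = (560 × 2170) / (560 + 2170) = 445.1 Ω.
V_out = 31.9 × 445.1 / (9020 + 445.1) = 31.9 × 445.1/9465 = 1.50 V.
(Unloaded it would have been 1.86 V.)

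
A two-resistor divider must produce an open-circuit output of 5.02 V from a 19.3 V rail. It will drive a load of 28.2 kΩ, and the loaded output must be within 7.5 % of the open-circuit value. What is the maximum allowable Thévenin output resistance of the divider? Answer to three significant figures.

Loading drop = R_th/(R_th + R_L) ≤ 0.0750, so R_th ≤ R_L · ε/(1−ε) = 28.2 kΩ × 0.0750/0.9250 = 2.29 kΩ.

R_th ≤ 2.29 kΩ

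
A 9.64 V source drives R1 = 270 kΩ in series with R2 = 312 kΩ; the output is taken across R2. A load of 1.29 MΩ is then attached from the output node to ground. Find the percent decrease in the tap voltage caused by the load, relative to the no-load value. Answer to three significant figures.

Unloaded V = 9.64 × 312/582.0 = 5.1678 V.
Loaded: R2‖R_L = 251.2 kΩ, giving V = 9.64 × 251.2/521.2 = 4.6465 V.
Drop = (5.1678 − 4.6465) / 5.1678 = 10.1 %.

10.1 %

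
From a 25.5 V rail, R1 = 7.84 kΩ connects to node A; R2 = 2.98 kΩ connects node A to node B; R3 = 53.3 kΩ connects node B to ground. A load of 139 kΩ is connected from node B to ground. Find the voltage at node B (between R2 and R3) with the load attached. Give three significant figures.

V ≈ 19.9 V

At node B, R3 is in parallel with the load: R3‖R_L = 38.53 kΩ.
Below node A the resistance is R2 + (R3‖R_L) = 41.51 kΩ, so V_A = 25.5 × 41.51/49.35 = 21.45 V.
Then V_B = V_A × (R3‖R_L)/(R2 + R3‖R_L) = 21.45 × 38.53/41.51 = 19.9 V.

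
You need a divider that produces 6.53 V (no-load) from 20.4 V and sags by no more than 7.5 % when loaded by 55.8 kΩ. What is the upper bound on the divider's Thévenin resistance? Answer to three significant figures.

Loading drop = R_th/(R_th + R_L) ≤ 0.0750, so R_th ≤ R_L · ε/(1−ε) = 55.8 kΩ × 0.0750/0.9250 = 4.52 kΩ.
(Any R1, R2 with R2/(R1+R2) = 0.320 and R1‖R2 ≤ 4.52 kΩ will meet the spec.)

R_th ≤ 4.52 kΩ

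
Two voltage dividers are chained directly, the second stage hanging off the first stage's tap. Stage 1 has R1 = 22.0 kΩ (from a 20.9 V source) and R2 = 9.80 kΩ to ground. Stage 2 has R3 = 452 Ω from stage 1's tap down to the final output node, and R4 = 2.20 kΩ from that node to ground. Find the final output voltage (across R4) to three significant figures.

Stage 2 presents R3+R4 = 2652 Ω as a load on stage 1's tap.
Stage 1's lower leg becomes R2‖(R3+R4) = 2087 Ω, so V_mid = 20.9 × 2087/24090 = 1.811 V.
Stage 2 is itself unloaded: V_out = V_mid × R4/(R3+R4) = 1.811 × 2200/2652 = 1.50 V.

V_out ≈ 1.50 V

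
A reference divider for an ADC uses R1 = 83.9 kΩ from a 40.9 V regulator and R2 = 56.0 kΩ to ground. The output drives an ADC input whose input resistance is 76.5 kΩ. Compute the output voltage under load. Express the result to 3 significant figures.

The load sits in parallel with R2: R2‖R_L = (56.0 × 76.5) / (56.0 + 76.5) = 32.33 kΩ.
V_out = 40.9 × 32.33 / (83.9 + 32.33) = 40.9 × 32.33/116.2 = 11.4 V.

V_out ≈ 11.4 V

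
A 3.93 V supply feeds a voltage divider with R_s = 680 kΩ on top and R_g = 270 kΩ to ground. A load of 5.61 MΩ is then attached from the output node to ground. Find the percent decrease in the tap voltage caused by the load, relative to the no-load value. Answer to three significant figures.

The divider's output (Thévenin) resistance is R_s‖R_g = 193.3 kΩ.
Fractional drop under load = R_th/(R_th + R_L) = 193.3 / (193.3 + 5610) = 0.03330.
So the output falls by 3.33 %.

3.33 %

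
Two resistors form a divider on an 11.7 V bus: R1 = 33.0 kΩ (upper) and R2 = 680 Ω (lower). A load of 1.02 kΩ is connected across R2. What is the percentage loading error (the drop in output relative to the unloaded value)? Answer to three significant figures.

39.5 %

The divider's output (Thévenin) resistance is R1‖R2 = 666.3 Ω.
Fractional drop under load = R_th/(R_th + R_L) = 666.3 / (666.3 + 1020) = 0.3951.
So the output falls by 39.5 %.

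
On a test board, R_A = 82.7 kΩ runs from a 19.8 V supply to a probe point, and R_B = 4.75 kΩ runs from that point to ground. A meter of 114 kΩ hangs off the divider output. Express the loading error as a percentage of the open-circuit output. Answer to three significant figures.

3.79 %

The divider's output (Thévenin) resistance is R_A‖R_B = 4.492 kΩ.
Fractional drop under load = R_th/(R_th + R_L) = 4.492 / (4.492 + 114) = 0.03791.
So the output falls by 3.79 %.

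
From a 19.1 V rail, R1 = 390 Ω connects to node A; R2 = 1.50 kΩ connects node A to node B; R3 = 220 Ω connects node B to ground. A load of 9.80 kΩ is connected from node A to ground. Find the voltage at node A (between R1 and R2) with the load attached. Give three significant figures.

V ≈ 15.1 V

Below node A the series string R2+R3 = 1720 Ω sits in parallel with the 9800 Ω load: 1463 Ω.
V_A = 19.1 × 1463/(390 + 1463) = 15.1 V.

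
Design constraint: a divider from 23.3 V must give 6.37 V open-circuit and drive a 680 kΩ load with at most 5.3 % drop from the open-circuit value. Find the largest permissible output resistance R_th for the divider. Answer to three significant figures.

Loading drop = R_th/(R_th + R_L) ≤ 0.0530, so R_th ≤ R_L · ε/(1−ε) = 680 kΩ × 0.0530/0.9470 = 38.1 kΩ.
(Any R1, R2 with R2/(R1+R2) = 0.273 and R1‖R2 ≤ 38.1 kΩ will meet the spec.)

R_th ≤ 38.1 kΩ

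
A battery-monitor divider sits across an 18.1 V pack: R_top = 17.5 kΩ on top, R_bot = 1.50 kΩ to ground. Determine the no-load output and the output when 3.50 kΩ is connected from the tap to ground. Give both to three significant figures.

Unloaded: 1.43 V; loaded: 1.02 V

Open-circuit: V = 18.1 × 1.50/(17.5 + 1.50) = 1.43 V.
With the load, R_bot becomes R_bot‖R_L = 1.050 kΩ, so V = 18.1 × 1.050/18.55 = 1.02 V.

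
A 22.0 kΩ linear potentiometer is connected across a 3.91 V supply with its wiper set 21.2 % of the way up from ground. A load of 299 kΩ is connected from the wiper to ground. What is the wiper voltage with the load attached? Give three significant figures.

V ≈ 0.819 V

The wiper splits the pot into (1−α)R = 17.34 kΩ above and αR = 4.664 kΩ below.
Lower section ‖ load = 4.592 kΩ.
V_wiper = 3.91 × 4.592/(17.34 + 4.592) = 0.819 V.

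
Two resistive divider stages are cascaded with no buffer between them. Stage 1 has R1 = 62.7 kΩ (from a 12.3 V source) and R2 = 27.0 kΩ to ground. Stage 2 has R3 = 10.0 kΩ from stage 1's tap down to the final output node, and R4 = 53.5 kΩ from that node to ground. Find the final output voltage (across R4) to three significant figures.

V_out ≈ 2.40 V

Stage 2 presents R3+R4 = 63.50 kΩ as a load on stage 1's tap.
Stage 1's lower leg becomes R2‖(R3+R4) = 18.94 kΩ, so V_mid = 12.3 × 18.94/81.64 = 2.854 V.
Stage 2 is itself unloaded: V_out = V_mid × R4/(R3+R4) = 2.854 × 53.5/63.50 = 2.40 V.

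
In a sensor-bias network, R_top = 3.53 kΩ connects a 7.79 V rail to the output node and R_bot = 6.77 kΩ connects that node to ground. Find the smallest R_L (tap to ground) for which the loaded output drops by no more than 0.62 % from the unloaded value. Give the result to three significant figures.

Output resistance R_th = R_top‖R_bot = (3.53 × 6.77)/10.30 = 2.320 kΩ.
The fractional drop is R_th/(R_th + R_L); requiring this ≤ 0.00620 gives R_L ≥ R_th(1/0.00620 − 1) = 2.320 × 160.3 = 372 kΩ.

R_L(min) ≈ 372 kΩ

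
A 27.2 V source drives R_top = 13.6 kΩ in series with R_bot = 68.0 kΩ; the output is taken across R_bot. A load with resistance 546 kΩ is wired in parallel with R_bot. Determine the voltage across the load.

V_out ≈ 22.2 V

The load sits in parallel with R_bot: R_bot‖R_L = (68.0 × 546) / (68.0 + 546) = 60.47 kΩ.
V_out = 27.2 × 60.47 / (13.6 + 60.47) = 27.2 × 60.47/74.07 = 22.2 V.
(Unloaded it would have been 22.7 V.)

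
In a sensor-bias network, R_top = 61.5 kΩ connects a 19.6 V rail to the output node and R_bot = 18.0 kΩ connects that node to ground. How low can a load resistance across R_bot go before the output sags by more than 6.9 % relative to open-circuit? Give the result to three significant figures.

Output resistance R_th = R_top‖R_bot = (61.5 × 18.0)/79.50 = 13.92 kΩ.
The fractional drop is R_th/(R_th + R_L); requiring this ≤ 0.0690 gives R_L ≥ R_th(1/0.0690 − 1) = 13.92 × 13.49 = 188 kΩ.

R_L(min) ≈ 188 kΩ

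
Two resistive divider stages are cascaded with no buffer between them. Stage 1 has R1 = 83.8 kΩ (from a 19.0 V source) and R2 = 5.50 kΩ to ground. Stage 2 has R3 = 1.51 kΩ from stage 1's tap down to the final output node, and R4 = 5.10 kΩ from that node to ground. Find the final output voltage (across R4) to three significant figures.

V_out ≈ 0.507 V

Stage 2 presents R3+R4 = 6.610 kΩ as a load on stage 1's tap.
Stage 1's lower leg becomes R2‖(R3+R4) = 3.002 kΩ, so V_mid = 19.0 × 3.002/86.80 = 0.6571 V.
Stage 2 is itself unloaded: V_out = V_mid × R4/(R3+R4) = 0.6571 × 5.10/6.610 = 0.507 V.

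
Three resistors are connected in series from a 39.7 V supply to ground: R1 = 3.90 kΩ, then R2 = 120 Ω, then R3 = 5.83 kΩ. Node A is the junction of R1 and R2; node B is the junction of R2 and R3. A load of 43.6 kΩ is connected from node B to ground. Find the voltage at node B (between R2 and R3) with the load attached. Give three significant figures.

At node B, R3 is in parallel with the load: R3‖R_L = 5142 Ω.
Below node A the resistance is R2 + (R3‖R_L) = 5262 Ω, so V_A = 39.7 × 5262/9162 = 22.80 V.
Then V_B = V_A × (R3‖R_L)/(R2 + R3‖R_L) = 22.80 × 5142/5262 = 22.3 V.

V ≈ 22.3 V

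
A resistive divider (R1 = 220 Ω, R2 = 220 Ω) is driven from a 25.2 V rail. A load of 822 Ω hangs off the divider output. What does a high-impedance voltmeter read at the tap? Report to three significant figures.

V_out ≈ 11.1 V

The load sits in parallel with R2: R2‖R_L = (220 × 822) / (220 + 822) = 173.6 Ω.
V_out = 25.2 × 173.6 / (220 + 173.6) = 25.2 × 173.6/393.6 = 11.1 V.
(Unloaded it would have been 12.6 V.)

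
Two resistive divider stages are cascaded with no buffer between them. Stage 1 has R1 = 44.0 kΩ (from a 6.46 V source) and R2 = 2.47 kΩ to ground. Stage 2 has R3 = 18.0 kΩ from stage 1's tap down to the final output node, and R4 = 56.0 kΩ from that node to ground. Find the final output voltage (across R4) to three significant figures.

Stage 2 presents R3+R4 = 74.00 kΩ as a load on stage 1's tap.
Stage 1's lower leg becomes R2‖(R3+R4) = 2.390 kΩ, so V_mid = 6.46 × 2.390/46.39 = 0.3328 V.
Stage 2 is itself unloaded: V_out = V_mid × R4/(R3+R4) = 0.3328 × 56.0/74.00 = 0.252 V.

V_out ≈ 0.252 V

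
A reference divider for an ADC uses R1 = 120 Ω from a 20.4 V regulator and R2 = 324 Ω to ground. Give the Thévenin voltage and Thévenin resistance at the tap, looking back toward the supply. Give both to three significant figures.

V_th = 14.9 V, R_th = 87.6 Ω

V_th is the open-circuit tap voltage: 20.4 × 324/(120 + 324) = 14.9 V.
With the supply zeroed, R1 and R2 appear in parallel from the tap: R_th = R1‖R2 = (120 × 324)/444.0 = 87.6 Ω.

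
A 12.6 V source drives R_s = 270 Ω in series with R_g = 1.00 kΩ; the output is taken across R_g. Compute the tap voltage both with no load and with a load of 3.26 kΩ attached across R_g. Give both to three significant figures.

Unloaded: 9.92 V; loaded: 9.31 V

Open-circuit: V = 12.6 × 1000/(270 + 1000) = 9.92 V.
With the load, R_g becomes R_g‖R_L = 765.3 Ω, so V = 12.6 × 765.3/1035 = 9.31 V.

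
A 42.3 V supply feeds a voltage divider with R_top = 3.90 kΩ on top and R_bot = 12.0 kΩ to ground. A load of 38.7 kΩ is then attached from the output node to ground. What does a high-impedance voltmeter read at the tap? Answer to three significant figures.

The load sits in parallel with R_bot: R_bot‖R_L = (12.0 × 38.7) / (12.0 + 38.7) = 9.160 kΩ.
V_out = 42.3 × 9.160 / (3.90 + 9.160) = 42.3 × 9.160/13.06 = 29.7 V.

V_out ≈ 29.7 V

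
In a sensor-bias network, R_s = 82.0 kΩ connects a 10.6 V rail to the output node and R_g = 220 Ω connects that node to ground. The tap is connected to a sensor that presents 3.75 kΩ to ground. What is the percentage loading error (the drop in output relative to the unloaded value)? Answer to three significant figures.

5.53 %

The divider's output (Thévenin) resistance is R_s‖R_g = 219.4 Ω.
Fractional drop under load = R_th/(R_th + R_L) = 219.4 / (219.4 + 3750) = 0.05528.
So the output falls by 5.53 %.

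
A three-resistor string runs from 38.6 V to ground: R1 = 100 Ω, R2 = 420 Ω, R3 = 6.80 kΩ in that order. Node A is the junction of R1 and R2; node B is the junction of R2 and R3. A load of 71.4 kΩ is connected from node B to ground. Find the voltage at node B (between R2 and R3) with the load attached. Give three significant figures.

V ≈ 35.6 V

At node B, R3 is in parallel with the load: R3‖R_L = 6209 Ω.
Below node A the resistance is R2 + (R3‖R_L) = 6629 Ω, so V_A = 38.6 × 6629/6729 = 38.03 V.
Then V_B = V_A × (R3‖R_L)/(R2 + R3‖R_L) = 38.03 × 6209/6629 = 35.6 V.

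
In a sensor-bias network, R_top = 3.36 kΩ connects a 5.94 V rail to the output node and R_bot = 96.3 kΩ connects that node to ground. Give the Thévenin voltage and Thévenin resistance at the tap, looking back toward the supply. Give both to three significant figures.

V_th is the open-circuit tap voltage: 5.94 × 96.3/(3.36 + 96.3) = 5.74 V.
With the supply zeroed, R_top and R_bot appear in parallel from the tap: R_th = R_top‖R_bot = (3.36 × 96.3)/99.66 = 3.25 kΩ.

V_th = 5.74 V, R_th = 3.25 kΩ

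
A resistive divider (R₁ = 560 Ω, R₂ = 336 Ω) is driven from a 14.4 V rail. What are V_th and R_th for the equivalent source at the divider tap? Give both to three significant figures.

V_th is the open-circuit tap voltage: 14.4 × 336/(560 + 336) = 5.40 V.
With the supply zeroed, R₁ and R₂ appear in parallel from the tap: R_th = R₁‖R₂ = (560 × 336)/896.0 = 210 Ω.

V_th = 5.40 V, R_th = 210 Ω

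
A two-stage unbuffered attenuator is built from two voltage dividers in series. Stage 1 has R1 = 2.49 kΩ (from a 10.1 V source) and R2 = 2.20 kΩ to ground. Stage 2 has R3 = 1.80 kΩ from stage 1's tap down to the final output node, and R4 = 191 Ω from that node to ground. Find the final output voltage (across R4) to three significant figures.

Stage 2 presents R3+R4 = 1991 Ω as a load on stage 1's tap.
Stage 1's lower leg becomes R2‖(R3+R4) = 1045 Ω, so V_mid = 10.1 × 1045/3535 = 2.986 V.
Stage 2 is itself unloaded: V_out = V_mid × R4/(R3+R4) = 2.986 × 191/1991 = 0.286 V.

V_out ≈ 0.286 V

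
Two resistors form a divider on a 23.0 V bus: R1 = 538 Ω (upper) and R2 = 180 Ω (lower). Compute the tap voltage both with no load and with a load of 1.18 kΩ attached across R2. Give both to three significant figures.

Open-circuit: V = 23.0 × 180/(538 + 180) = 5.77 V.
With the load, R2 becomes R2‖R_L = 156.2 Ω, so V = 23.0 × 156.2/694.2 = 5.17 V.

Unloaded: 5.77 V; loaded: 5.17 V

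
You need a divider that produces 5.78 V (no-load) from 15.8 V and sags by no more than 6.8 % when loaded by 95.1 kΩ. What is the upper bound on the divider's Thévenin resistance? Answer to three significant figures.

Loading drop = R_th/(R_th + R_L) ≤ 0.0680, so R_th ≤ R_L · ε/(1−ε) = 95.1 kΩ × 0.0680/0.9320 = 6.94 kΩ.
(Any R1, R2 with R2/(R1+R2) = 0.366 and R1‖R2 ≤ 6.94 kΩ will meet the spec.)

R_th ≤ 6.94 kΩ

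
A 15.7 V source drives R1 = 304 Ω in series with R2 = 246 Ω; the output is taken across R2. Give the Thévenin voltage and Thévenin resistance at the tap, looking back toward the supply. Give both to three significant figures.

V_th = 7.02 V, R_th = 136 Ω

V_th is the open-circuit tap voltage: 15.7 × 246/(304 + 246) = 7.02 V.
With the supply zeroed, R1 and R2 appear in parallel from the tap: R_th = R1‖R2 = (304 × 246)/550.0 = 136 Ω.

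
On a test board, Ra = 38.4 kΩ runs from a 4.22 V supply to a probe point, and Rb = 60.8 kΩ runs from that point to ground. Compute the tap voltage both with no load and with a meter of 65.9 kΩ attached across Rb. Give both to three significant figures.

Open-circuit: V = 4.22 × 60.8/(38.4 + 60.8) = 2.59 V.
With the load, Rb becomes Rb‖R_L = 31.62 kΩ, so V = 4.22 × 31.62/70.02 = 1.91 V.

Unloaded: 2.59 V; loaded: 1.91 V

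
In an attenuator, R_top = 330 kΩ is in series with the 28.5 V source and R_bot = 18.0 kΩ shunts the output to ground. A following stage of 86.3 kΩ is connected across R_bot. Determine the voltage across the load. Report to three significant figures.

V_out ≈ 1.23 V

The load sits in parallel with R_bot: R_bot‖R_L = (18.0 × 86.3) / (18.0 + 86.3) = 14.89 kΩ.
V_out = 28.5 × 14.89 / (330 + 14.89) = 28.5 × 14.89/344.9 = 1.23 V.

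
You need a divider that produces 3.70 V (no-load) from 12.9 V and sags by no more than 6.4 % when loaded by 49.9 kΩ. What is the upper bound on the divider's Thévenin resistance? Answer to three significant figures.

R_th ≤ 3.41 kΩ

Loading drop = R_th/(R_th + R_L) ≤ 0.0640, so R_th ≤ R_L · ε/(1−ε) = 49.9 kΩ × 0.0640/0.9360 = 3.41 kΩ.
(Any R1, R2 with R2/(R1+R2) = 0.287 and R1‖R2 ≤ 3.41 kΩ will meet the spec.)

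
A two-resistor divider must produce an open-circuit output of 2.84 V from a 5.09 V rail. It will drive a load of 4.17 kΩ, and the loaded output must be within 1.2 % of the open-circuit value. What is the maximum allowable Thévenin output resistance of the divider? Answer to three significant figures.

Loading drop = R_th/(R_th + R_L) ≤ 0.0120, so R_th ≤ R_L · ε/(1−ε) = 4.17 kΩ × 0.0120/0.9880 = 50.6 Ω.

R_th ≤ 50.6 Ω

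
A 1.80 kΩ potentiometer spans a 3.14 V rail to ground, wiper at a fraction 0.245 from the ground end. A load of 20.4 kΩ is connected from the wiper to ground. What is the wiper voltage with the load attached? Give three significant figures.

V ≈ 0.757 V

The wiper splits the pot into (1−α)R = 1359 Ω above and αR = 441.0 Ω below.
Lower section ‖ load = 431.7 Ω.
V_wiper = 3.14 × 431.7/(1359 + 431.7) = 0.757 V.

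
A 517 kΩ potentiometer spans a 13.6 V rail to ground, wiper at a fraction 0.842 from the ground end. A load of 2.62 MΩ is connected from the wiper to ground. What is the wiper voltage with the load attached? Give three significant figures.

V ≈ 11.2 V

The wiper splits the pot into (1−α)R = 81.69 kΩ above and αR = 435.3 kΩ below.
Lower section ‖ load = 373.3 kΩ.
V_wiper = 13.6 × 373.3/(81.69 + 373.3) = 11.2 V.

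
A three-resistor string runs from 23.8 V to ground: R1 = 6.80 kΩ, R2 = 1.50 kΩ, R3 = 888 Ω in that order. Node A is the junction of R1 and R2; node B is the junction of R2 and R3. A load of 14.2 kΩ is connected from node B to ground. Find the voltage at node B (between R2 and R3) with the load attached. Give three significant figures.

At node B, R3 is in parallel with the load: R3‖R_L = 835.7 Ω.
Below node A the resistance is R2 + (R3‖R_L) = 2336 Ω, so V_A = 23.8 × 2336/9136 = 6.085 V.
Then V_B = V_A × (R3‖R_L)/(R2 + R3‖R_L) = 6.085 × 835.7/2336 = 2.18 V.

V ≈ 2.18 V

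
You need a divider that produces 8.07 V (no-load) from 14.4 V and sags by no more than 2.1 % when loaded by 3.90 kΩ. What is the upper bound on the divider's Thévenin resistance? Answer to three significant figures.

Loading drop = R_th/(R_th + R_L) ≤ 0.0210, so R_th ≤ R_L · ε/(1−ε) = 3.90 kΩ × 0.0210/0.9790 = 83.7 Ω.
(Any R1, R2 with R2/(R1+R2) = 0.560 and R1‖R2 ≤ 83.7 Ω will meet the spec.)

R_th ≤ 83.7 Ω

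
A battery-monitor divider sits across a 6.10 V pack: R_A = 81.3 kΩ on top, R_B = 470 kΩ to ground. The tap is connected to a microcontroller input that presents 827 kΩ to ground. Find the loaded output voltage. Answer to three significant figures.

The load sits in parallel with R_B: R_B‖R_L = (470 × 827) / (470 + 827) = 299.7 kΩ.
V_out = 6.10 × 299.7 / (81.3 + 299.7) = 6.10 × 299.7/381.0 = 4.80 V.

V_out ≈ 4.80 V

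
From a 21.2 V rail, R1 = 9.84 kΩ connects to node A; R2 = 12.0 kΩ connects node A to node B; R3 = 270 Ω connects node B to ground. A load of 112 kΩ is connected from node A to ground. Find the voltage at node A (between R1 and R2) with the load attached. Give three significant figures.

V ≈ 11.2 V

Below node A the series string R2+R3 = 12270 Ω sits in parallel with the 112000 Ω load: 11060 Ω.
V_A = 21.2 × 11060/(9840 + 11060) = 11.2 V.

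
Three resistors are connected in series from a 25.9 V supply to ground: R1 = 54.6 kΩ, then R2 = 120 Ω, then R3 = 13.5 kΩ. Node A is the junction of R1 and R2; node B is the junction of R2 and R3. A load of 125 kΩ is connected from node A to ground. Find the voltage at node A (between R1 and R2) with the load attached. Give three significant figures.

Below node A the series string R2+R3 = 13620 Ω sits in parallel with the 125000 Ω load: 12280 Ω.
V_A = 25.9 × 12280/(54600 + 12280) = 4.76 V.

V ≈ 4.76 V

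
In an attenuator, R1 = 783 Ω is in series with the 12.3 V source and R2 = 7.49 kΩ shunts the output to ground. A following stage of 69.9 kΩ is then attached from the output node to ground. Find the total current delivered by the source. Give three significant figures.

R2‖R_L = 6765 Ω, so the source sees R1 + R2‖R_L = 7548 Ω.
I = 12.3 V / 7548 Ω = 1.63 mA.

I ≈ 1.63 mA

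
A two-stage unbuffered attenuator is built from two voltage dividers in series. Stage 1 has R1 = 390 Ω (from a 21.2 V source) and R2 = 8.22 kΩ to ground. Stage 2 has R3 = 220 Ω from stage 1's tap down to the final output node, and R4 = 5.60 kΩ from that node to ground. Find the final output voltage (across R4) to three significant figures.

V_out ≈ 18.3 V

Stage 2 presents R3+R4 = 5820 Ω as a load on stage 1's tap.
Stage 1's lower leg becomes R2‖(R3+R4) = 3407 Ω, so V_mid = 21.2 × 3407/3797 = 19.02 V.
Stage 2 is itself unloaded: V_out = V_mid × R4/(R3+R4) = 19.02 × 5600/5820 = 18.3 V.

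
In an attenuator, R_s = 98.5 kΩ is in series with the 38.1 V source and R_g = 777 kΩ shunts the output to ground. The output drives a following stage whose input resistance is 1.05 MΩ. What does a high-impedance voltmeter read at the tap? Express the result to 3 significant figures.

The load sits in parallel with R_g: R_g‖R_L = (777 × 1050) / (777 + 1050) = 446.6 kΩ.
V_out = 38.1 × 446.6 / (98.5 + 446.6) = 38.1 × 446.6/545.1 = 31.2 V.

V_out ≈ 31.2 V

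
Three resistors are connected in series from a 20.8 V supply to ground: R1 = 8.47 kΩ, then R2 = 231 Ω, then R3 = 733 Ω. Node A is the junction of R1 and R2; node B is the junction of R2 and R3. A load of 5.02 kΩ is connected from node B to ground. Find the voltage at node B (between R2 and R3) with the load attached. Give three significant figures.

At node B, R3 is in parallel with the load: R3‖R_L = 639.6 Ω.
Below node A the resistance is R2 + (R3‖R_L) = 870.6 Ω, so V_A = 20.8 × 870.6/9341 = 1.939 V.
Then V_B = V_A × (R3‖R_L)/(R2 + R3‖R_L) = 1.939 × 639.6/870.6 = 1.42 V.

V ≈ 1.42 V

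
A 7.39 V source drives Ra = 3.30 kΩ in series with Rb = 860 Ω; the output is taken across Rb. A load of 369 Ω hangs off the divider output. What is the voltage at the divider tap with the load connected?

V_out ≈ 0.536 V

The load sits in parallel with Rb: Rb‖R_L = (860 × 369) / (860 + 369) = 258.2 Ω.
V_out = 7.39 × 258.2 / (3300 + 258.2) = 7.39 × 258.2/3558 = 0.536 V.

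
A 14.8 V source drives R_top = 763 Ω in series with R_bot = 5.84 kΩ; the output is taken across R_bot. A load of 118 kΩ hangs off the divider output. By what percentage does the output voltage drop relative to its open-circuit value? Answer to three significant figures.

The divider's output (Thévenin) resistance is R_top‖R_bot = 674.8 Ω.
Fractional drop under load = R_th/(R_th + R_L) = 674.8 / (674.8 + 118000) = 0.005686.
So the output falls by 0.569 %.

0.569 %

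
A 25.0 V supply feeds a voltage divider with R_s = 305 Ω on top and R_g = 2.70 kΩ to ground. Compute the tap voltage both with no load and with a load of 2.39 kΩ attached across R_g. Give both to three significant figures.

Open-circuit: V = 25.0 × 2700/(305 + 2700) = 22.5 V.
With the load, R_g becomes R_g‖R_L = 1268 Ω, so V = 25.0 × 1268/1573 = 20.2 V.

Unloaded: 22.5 V; loaded: 20.2 V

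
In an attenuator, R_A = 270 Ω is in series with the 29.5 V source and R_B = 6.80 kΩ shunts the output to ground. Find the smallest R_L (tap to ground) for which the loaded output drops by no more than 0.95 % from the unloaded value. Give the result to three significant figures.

R_L(min) ≈ 27.1 kΩ

Output resistance R_th = R_A‖R_B = (270 × 6800)/7070 = 259.7 Ω.
The fractional drop is R_th/(R_th + R_L); requiring this ≤ 0.00950 gives R_L ≥ R_th(1/0.00950 − 1) = 259.7 × 104.3 = 27.1 kΩ.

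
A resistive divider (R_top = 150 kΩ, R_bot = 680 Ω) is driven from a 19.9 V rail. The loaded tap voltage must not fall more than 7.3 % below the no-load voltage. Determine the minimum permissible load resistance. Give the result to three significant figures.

R_L(min) ≈ 8.60 kΩ

Output resistance R_th = R_top‖R_bot = (150000 × 680)/150700 = 676.9 Ω.
The fractional drop is R_th/(R_th + R_L); requiring this ≤ 0.0730 gives R_L ≥ R_th(1/0.0730 − 1) = 676.9 × 12.70 = 8.60 kΩ.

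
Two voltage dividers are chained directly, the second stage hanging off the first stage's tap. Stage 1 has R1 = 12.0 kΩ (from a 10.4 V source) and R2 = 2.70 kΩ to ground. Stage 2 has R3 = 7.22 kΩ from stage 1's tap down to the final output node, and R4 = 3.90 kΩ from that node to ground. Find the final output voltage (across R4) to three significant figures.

Stage 2 presents R3+R4 = 11.12 kΩ as a load on stage 1's tap.
Stage 1's lower leg becomes R2‖(R3+R4) = 2.173 kΩ, so V_mid = 10.4 × 2.173/14.17 = 1.594 V.
Stage 2 is itself unloaded: V_out = V_mid × R4/(R3+R4) = 1.594 × 3.90/11.12 = 0.559 V.

V_out ≈ 0.559 V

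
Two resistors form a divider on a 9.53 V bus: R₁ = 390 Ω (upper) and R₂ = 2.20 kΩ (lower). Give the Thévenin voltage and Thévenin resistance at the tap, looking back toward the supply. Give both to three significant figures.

V_th is the open-circuit tap voltage: 9.53 × 2200/(390 + 2200) = 8.09 V.
With the supply zeroed, R₁ and R₂ appear in parallel from the tap: R_th = R₁‖R₂ = (390 × 2200)/2590 = 331 Ω.

V_th = 8.09 V, R_th = 331 Ω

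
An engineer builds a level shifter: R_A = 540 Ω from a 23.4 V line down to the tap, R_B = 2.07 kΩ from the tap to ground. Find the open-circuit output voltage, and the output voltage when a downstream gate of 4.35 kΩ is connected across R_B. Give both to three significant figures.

Unloaded: 18.6 V; loaded: 16.9 V

Open-circuit: V = 23.4 × 2070/(540 + 2070) = 18.6 V.
With the load, R_B becomes R_B‖R_L = 1403 Ω, so V = 23.4 × 1403/1943 = 16.9 V.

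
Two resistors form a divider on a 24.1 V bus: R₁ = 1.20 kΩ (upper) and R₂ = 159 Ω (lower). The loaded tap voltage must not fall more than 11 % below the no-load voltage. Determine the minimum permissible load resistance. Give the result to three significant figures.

Output resistance R_th = R₁‖R₂ = (1200 × 159)/1359 = 140.4 Ω.
The fractional drop is R_th/(R_th + R_L); requiring this ≤ 0.110 gives R_L ≥ R_th(1/0.110 − 1) = 140.4 × 8.091 = 1.14 kΩ.

R_L(min) ≈ 1.14 kΩ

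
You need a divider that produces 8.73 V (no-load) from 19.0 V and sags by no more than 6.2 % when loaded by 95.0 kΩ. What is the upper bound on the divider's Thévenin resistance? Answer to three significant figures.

R_th ≤ 6.28 kΩ

Loading drop = R_th/(R_th + R_L) ≤ 0.0620, so R_th ≤ R_L · ε/(1−ε) = 95.0 kΩ × 0.0620/0.9380 = 6.28 kΩ.
(Any R1, R2 with R2/(R1+R2) = 0.459 and R1‖R2 ≤ 6.28 kΩ will meet the spec.)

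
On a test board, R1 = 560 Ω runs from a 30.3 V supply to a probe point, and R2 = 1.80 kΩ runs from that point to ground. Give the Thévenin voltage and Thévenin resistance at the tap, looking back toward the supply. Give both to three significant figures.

V_th = 23.1 V, R_th = 427 Ω

V_th is the open-circuit tap voltage: 30.3 × 1800/(560 + 1800) = 23.1 V.
With the supply zeroed, R1 and R2 appear in parallel from the tap: R_th = R1‖R2 = (560 × 1800)/2360 = 427 Ω.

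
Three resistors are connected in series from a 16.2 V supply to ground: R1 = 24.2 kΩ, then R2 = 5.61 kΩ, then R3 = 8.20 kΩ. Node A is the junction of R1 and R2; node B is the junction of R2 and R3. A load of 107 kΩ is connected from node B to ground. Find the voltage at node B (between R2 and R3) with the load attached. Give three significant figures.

V ≈ 3.30 V

At node B, R3 is in parallel with the load: R3‖R_L = 7.616 kΩ.
Below node A the resistance is R2 + (R3‖R_L) = 13.23 kΩ, so V_A = 16.2 × 13.23/37.43 = 5.725 V.
Then V_B = V_A × (R3‖R_L)/(R2 + R3‖R_L) = 5.725 × 7.616/13.23 = 3.30 V.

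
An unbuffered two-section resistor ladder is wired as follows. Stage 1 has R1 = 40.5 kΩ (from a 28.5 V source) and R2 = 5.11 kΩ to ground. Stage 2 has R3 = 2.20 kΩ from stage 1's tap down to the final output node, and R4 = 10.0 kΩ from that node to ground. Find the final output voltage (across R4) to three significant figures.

V_out ≈ 1.91 V

Stage 2 presents R3+R4 = 12.20 kΩ as a load on stage 1's tap.
Stage 1's lower leg becomes R2‖(R3+R4) = 3.602 kΩ, so V_mid = 28.5 × 3.602/44.10 = 2.327 V.
Stage 2 is itself unloaded: V_out = V_mid × R4/(R3+R4) = 2.327 × 10.0/12.20 = 1.91 V.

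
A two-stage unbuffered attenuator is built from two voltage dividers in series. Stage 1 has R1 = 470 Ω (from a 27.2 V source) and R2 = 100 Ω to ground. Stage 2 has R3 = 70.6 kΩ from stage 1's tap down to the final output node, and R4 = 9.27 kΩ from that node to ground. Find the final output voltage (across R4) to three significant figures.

Stage 2 presents R3+R4 = 79870 Ω as a load on stage 1's tap.
Stage 1's lower leg becomes R2‖(R3+R4) = 99.87 Ω, so V_mid = 27.2 × 99.87/569.9 = 4.767 V.
Stage 2 is itself unloaded: V_out = V_mid × R4/(R3+R4) = 4.767 × 9270/79870 = 0.553 V.

V_out ≈ 0.553 V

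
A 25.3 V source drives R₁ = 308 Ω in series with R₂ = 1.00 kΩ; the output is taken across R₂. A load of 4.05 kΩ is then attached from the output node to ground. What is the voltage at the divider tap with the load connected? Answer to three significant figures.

V_out ≈ 18.3 V

The load sits in parallel with R₂: R₂‖R_L = (1000 × 4050) / (1000 + 4050) = 802.0 Ω.
V_out = 25.3 × 802.0 / (308 + 802.0) = 25.3 × 802.0/1110 = 18.3 V.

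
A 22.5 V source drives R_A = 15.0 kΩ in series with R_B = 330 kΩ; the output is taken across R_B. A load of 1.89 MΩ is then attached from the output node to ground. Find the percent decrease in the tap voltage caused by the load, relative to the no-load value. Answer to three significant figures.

0.753 %

The divider's output (Thévenin) resistance is R_A‖R_B = 14.35 kΩ.
Fractional drop under load = R_th/(R_th + R_L) = 14.35 / (14.35 + 1890) = 0.007534.
So the output falls by 0.753 %.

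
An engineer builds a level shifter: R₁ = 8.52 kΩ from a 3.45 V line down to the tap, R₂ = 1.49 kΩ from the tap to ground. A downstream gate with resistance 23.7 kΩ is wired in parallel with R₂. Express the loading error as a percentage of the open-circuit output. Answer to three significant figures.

The divider's output (Thévenin) resistance is R₁‖R₂ = 1.268 kΩ.
Fractional drop under load = R_th/(R_th + R_L) = 1.268 / (1.268 + 23.7) = 0.05079.
So the output falls by 5.08 %.

5.08 %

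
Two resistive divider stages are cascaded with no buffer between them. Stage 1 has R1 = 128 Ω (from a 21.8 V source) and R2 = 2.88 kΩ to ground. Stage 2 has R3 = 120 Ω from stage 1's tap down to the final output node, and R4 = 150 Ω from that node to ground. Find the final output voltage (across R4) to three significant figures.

Stage 2 presents R3+R4 = 270.0 Ω as a load on stage 1's tap.
Stage 1's lower leg becomes R2‖(R3+R4) = 246.9 Ω, so V_mid = 21.8 × 246.9/374.9 = 14.36 V.
Stage 2 is itself unloaded: V_out = V_mid × R4/(R3+R4) = 14.36 × 150/270.0 = 7.98 V.

V_out ≈ 7.98 V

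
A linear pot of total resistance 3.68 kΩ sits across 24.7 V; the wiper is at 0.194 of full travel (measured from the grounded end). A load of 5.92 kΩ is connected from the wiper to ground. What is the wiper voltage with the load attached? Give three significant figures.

The wiper splits the pot into (1−α)R = 2966 Ω above and αR = 713.9 Ω below.
Lower section ‖ load = 637.1 Ω.
V_wiper = 24.7 × 637.1/(2966 + 637.1) = 4.37 V.

V ≈ 4.37 V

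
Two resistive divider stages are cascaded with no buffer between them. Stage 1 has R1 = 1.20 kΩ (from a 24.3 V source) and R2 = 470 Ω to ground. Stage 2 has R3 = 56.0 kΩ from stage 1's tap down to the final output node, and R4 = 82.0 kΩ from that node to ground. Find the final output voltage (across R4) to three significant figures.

V_out ≈ 4.05 V

Stage 2 presents R3+R4 = 138000 Ω as a load on stage 1's tap.
Stage 1's lower leg becomes R2‖(R3+R4) = 468.4 Ω, so V_mid = 24.3 × 468.4/1668 = 6.822 V.
Stage 2 is itself unloaded: V_out = V_mid × R4/(R3+R4) = 6.822 × 82000/138000 = 4.05 V.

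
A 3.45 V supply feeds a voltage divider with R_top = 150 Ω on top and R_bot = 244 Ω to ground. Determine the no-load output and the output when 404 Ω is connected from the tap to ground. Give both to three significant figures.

Unloaded: 2.14 V; loaded: 1.74 V

Open-circuit: V = 3.45 × 244/(150 + 244) = 2.14 V.
With the load, R_bot becomes R_bot‖R_L = 152.1 Ω, so V = 3.45 × 152.1/302.1 = 1.74 V.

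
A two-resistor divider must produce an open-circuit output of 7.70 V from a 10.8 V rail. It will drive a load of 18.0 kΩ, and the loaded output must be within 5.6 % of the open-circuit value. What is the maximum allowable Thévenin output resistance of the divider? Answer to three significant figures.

R_th ≤ 1.07 kΩ

Loading drop = R_th/(R_th + R_L) ≤ 0.0560, so R_th ≤ R_L · ε/(1−ε) = 18.0 kΩ × 0.0560/0.9440 = 1.07 kΩ.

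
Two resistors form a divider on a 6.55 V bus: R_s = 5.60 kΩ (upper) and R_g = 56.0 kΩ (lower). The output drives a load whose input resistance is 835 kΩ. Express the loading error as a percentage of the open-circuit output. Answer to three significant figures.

0.606 %

The divider's output (Thévenin) resistance is R_s‖R_g = 5.091 kΩ.
Fractional drop under load = R_th/(R_th + R_L) = 5.091 / (5.091 + 835) = 0.006060.
So the output falls by 0.606 %.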